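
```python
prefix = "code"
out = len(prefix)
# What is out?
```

Trace:
`prefix = "code"` → prefix = 'code'
`out = len(prefix)` → out = 4
So out = 4

Answer: 4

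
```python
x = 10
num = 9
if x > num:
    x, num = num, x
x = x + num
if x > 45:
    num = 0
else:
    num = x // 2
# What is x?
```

Trace:
`x = 10` → x = 10
`num = 9` → num = 9
`if x > num: ...` → x > num is True → x = 9; num = 10
`x = x + num` → x = 19
`if x > 45: ...` → x > 45 is False, take else branch → num = 9
So x = 19

Answer: 19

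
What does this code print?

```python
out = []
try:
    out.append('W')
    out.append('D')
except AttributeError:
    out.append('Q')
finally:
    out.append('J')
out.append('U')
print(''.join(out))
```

Execution trace: 'W' (try body) → 'D' (try body, no exception) → 'J' (finally) → 'U' (after the try/except). Output: WDJU

Answer: WDJU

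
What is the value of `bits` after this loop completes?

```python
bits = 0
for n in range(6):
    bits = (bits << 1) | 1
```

Build 6 consecutive 1-bits: 0b111111
`bits` takes the values: 0 → 1 → 3 → 7 → 15 → 31 → 63

Answer: 63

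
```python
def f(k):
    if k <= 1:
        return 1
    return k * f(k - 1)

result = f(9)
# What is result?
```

f(9) = 9 * 8 * 7 * 6 * 5 * 4 * 3 * 2 * 1 = 362880

Answer: 362880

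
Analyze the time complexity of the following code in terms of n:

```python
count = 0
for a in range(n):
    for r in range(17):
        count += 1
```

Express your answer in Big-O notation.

Each loop level contributes: n × 1. Multiplying the contributions gives O(n).

Answer: O(n)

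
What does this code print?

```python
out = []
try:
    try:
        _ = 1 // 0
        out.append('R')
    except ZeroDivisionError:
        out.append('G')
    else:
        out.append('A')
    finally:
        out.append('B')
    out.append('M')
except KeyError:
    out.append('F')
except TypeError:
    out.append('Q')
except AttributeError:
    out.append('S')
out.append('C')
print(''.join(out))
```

Execution trace: 'G' (inner except ZeroDivisionError) → 'B' (inner finally) → 'M' (try body, no exception) → 'C' (after the try/except). Output: GBMC

Answer: GBMC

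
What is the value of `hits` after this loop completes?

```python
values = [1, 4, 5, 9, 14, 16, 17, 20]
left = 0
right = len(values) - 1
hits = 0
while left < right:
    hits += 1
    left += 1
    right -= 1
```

Iterations until pointers meet (list length 8)
`hits` takes the values: 0 → 1 → 2 → 3 → 4

Answer: 4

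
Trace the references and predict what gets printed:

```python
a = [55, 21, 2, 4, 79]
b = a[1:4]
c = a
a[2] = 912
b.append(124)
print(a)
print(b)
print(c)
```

Key concept: slice vs alias.
Step by step:
`a = [55, 21, 2, 4, 79]` → a = [55, 21, 2, 4, 79]
`b = a[1:4]` → b = [21, 2, 4]
`c = a` → c = [55, 21, 2, 4, 79] (same object as a)
`a[2] = 912` → a = [55, 21, 912, 4, 79] (same object as c); c = [55, 21, 912, 4, 79] (same object as a)
`b.append(124)` → b = [21, 2, 4, 124]
`print(a)` → prints [55, 21, 912, 4, 79]
`print(b)` → prints [21, 2, 4, 124]
`print(c)` → prints [55, 21, 912, 4, 79]

Answer:
[55, 21, 912, 4, 79]
[21, 2, 4, 124]
[55, 21, 912, 4, 79]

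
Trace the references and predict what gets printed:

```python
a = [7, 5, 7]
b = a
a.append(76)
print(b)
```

Key concept: basic list aliasing.
Step by step:
`a = [7, 5, 7]` → a = [7, 5, 7]
`b = a` → b = [7, 5, 7] (same object as a)
`a.append(76)` → a = [7, 5, 7, 76] (same object as b); b = [7, 5, 7, 76] (same object as a)
`print(b)` → prints [7, 5, 7, 76]

Answer: [7, 5, 7, 76]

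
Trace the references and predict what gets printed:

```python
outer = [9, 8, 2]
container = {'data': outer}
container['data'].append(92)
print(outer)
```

Key concept: dict holds reference to list.
Step by step:
`outer = [9, 8, 2]` → outer = [9, 8, 2]
`container = {'data': outer}` → container = {'data': [9, 8, 2]}
`container['data'].append(92)` → outer = [9, 8, 2, 92]; container = {'data': [9, 8, 2, 92]}
`print(outer)` → prints [9, 8, 2, 92]

Answer: [9, 8, 2, 92]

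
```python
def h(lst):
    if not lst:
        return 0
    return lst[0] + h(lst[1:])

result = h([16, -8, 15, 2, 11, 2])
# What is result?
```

16 + (-8) + 15 + 2 + 11 + 2 + 0 = 38

Answer: 38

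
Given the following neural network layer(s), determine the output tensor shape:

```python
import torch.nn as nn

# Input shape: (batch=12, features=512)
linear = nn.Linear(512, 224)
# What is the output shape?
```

Input: (12, 512) -> Output: (12, 224)

Answer: (12, 224)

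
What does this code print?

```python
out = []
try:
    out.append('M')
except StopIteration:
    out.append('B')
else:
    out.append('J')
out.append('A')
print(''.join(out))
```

Execution trace: 'M' (try body, no exception) → 'J' (else) → 'A' (after the try/except). Output: MJA

Answer: MJA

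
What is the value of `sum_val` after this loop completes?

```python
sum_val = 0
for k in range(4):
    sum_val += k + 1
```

Start at 0, add 1 to 4 = 10
`sum_val` takes the values: 0 → 1 → 3 → 6 → 10

Answer: 10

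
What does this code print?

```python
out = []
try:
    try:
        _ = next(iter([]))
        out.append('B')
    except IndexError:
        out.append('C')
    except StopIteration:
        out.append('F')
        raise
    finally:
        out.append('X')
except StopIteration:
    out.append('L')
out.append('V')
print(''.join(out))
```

Execution trace: 'F' (inner except StopIteration) → 'X' (inner finally) → 'L' (outer except StopIteration) → 'V' (after the try/except). Output: FXLV

Answer: FXLV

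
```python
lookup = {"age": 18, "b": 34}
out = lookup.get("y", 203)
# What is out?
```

Trace:
`lookup = {"age": 18, "b": 34}` → lookup = {'age': 18, 'b': 34}
`out = lookup.get("y", 203)` → out = 203
So out = 203

Answer: 203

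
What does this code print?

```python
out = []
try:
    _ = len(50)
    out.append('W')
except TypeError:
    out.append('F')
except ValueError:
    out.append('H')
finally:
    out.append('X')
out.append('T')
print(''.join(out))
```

Execution trace: 'F' (except TypeError) → 'X' (finally) → 'T' (after the try/except). Output: FXT

Answer: FXT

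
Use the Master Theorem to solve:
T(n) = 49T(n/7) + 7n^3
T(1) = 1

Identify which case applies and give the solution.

a=49, b=7, f(n)=7n^3. log_7(49) = 2. Since c=3 > 2 and the regularity condition holds (49(n/7)^3 = (49/7^3)n^3 with 49/7^3 < 1), Case 3 applies: T(n) = Θ(f(n)) = O(n^3).

Answer: O(n^3) - Case 3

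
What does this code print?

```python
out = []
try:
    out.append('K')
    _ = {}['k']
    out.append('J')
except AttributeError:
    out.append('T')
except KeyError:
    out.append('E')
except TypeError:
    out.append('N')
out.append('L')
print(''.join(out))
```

Execution trace: 'K' (try body) → 'E' (except KeyError) → 'L' (after the try/except). Output: KEL

Answer: KEL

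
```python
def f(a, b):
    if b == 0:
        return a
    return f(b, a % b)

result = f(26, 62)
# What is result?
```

f(26, 62) -> f(62, 26) -> f(26, 10) -> f(10, 6) -> f(6, 4) -> f(4, 2) -> f(2, 0) -> 2

Answer: 2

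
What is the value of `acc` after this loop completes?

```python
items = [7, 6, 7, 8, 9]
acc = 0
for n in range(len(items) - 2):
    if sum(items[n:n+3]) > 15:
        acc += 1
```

Count windows with sum > 15
`acc` takes the values: 0 → 1 → 2 → 3

Answer: 3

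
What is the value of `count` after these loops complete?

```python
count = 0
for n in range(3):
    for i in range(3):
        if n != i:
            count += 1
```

3² - 3 (exclude diagonal)
`count` takes the values: 0 → 1 → 2 → 3 → 4 → 5 → 6

Answer: 6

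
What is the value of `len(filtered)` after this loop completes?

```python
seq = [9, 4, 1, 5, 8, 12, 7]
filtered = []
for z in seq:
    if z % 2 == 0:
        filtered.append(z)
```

Count even numbers in [9, 4, 1, 5, 8, 12, 7]
`filtered` takes the values: [] → [4] → [4, 8] → [4, 8, 12]
So `len(filtered)` = 3

Answer: 3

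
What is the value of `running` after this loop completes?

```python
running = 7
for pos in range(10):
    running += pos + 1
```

Start at 7, add 1 to 10 = 62
`running` takes the values: 7 → 8 → 10 → 13 → 17 → 22 → 28 → 35 → 43 → 52 → 62

Answer: 62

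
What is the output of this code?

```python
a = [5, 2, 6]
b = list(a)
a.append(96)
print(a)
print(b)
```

Key concept: list() constructor creates copy.
Step by step:
`a = [5, 2, 6]` → a = [5, 2, 6]
`b = list(a)` → b = [5, 2, 6]
`a.append(96)` → a = [5, 2, 6, 96]
`print(a)` → prints [5, 2, 6, 96]
`print(b)` → prints [5, 2, 6]

Answer:
[5, 2, 6, 96]
[5, 2, 6]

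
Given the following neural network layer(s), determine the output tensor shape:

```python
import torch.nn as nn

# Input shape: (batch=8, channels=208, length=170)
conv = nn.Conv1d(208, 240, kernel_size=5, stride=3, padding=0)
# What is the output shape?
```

Input: (8, 208, 170) -> Output: (8, 240, 56)

Answer: (8, 240, 56)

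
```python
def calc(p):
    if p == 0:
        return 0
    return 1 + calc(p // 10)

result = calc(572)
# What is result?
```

Count of digits of 572: 3

Answer: 3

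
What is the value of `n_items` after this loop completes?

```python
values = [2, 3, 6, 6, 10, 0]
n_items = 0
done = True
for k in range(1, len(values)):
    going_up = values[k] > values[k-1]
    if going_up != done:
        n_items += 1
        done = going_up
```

Count direction changes in [2, 3, 6, 6, 10, 0]
`n_items` takes the values: 0 → 1 → 2 → 3

Answer: 3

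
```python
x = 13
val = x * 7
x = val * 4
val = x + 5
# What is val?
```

Trace:
`x = 13` → x = 13
`val = x * 7` → val = 91
`x = val * 4` → x = 364
`val = x + 5` → val = 369
So val = 369

Answer: 369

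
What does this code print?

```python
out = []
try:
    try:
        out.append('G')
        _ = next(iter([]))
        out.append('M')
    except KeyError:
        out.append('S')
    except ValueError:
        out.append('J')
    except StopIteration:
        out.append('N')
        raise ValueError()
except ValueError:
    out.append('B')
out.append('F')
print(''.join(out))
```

Execution trace: 'G' (inner try body) → 'N' (inner except StopIteration) → 'B' (outer except ValueError) → 'F' (after the try/except). Output: GNBF

Answer: GNBF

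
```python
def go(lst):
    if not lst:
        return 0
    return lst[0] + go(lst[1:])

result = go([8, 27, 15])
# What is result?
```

8 + 27 + 15 + 0 = 50

Answer: 50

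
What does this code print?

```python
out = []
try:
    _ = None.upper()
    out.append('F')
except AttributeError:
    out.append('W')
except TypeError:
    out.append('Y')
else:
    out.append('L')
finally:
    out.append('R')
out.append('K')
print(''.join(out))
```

Execution trace: 'W' (except AttributeError) → 'R' (finally) → 'K' (after the try/except). Output: WRK

Answer: WRK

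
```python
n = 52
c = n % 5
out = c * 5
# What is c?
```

Trace:
`n = 52` → n = 52
`c = n % 5` → c = 2
`out = c * 5` → out = 10
So c = 2

Answer: 2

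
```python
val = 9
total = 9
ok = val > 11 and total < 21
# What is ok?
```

Trace:
`val = 9` → val = 9
`total = 9` → total = 9
`ok = val > 11 and total < 21` → ok = False
So ok = False

Answer: False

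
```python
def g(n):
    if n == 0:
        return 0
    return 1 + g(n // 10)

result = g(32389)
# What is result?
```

Count of digits of 32389: 5

Answer: 5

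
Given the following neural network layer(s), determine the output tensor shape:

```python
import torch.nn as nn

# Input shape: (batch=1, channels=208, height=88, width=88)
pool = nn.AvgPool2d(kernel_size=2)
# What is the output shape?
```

Input: (1, 208, 88, 88) -> Output: (1, 208, 44, 44)

Answer: (1, 208, 44, 44)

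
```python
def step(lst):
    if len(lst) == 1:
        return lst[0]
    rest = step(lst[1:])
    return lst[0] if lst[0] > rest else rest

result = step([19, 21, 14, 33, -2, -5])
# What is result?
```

Recursive max over [19, 21, 14, 33, -2, -5] = 33

Answer: 33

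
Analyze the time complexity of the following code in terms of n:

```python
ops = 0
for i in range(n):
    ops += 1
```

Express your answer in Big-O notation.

Each loop level contributes: n. Multiplying the contributions gives O(n).

Answer: O(n)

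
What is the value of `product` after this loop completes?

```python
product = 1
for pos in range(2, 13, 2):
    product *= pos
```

Product of even numbers 2 to 12
`product` takes the values: 1 → 2 → 8 → 48 → 384 → 3840 → 46080

Answer: 46080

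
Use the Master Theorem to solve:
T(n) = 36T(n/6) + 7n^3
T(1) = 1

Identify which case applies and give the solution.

a=36, b=6, f(n)=7n^3. log_6(36) = 2. Since c=3 > 2 and the regularity condition holds (36(n/6)^3 = (36/6^3)n^3 with 36/6^3 < 1), Case 3 applies: T(n) = Θ(f(n)) = O(n^3).

Answer: O(n^3) - Case 3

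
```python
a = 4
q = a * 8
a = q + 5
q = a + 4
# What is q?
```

Trace:
`a = 4` → a = 4
`q = a * 8` → q = 32
`a = q + 5` → a = 37
`q = a + 4` → q = 41
So q = 41

Answer: 41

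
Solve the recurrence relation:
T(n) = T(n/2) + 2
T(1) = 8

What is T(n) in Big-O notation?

Each step divides n by 2 and adds 2. After log_2(n) steps we reach T(1)=8. So T(n) = 2·log_2(n) + 8 = O(log n).

Answer: O(log n)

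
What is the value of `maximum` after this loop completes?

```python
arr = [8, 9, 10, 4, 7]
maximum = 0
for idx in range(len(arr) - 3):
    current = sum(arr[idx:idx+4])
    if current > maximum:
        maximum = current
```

Max sum of 4-element window in [8, 9, 10, 4, 7]
`maximum` takes the values: 0 → 31

Answer: 31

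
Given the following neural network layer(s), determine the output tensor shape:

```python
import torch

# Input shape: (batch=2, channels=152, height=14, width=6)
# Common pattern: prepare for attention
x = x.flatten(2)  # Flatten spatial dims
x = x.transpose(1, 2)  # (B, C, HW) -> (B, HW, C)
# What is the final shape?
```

Input: (2, 152, 14, 6) -> after flatten(2): (2, 152, 84) -> Output: (2, 84, 152)

Answer: (2, 84, 152)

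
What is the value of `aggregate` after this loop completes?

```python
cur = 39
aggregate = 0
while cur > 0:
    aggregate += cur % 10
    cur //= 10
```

Sum digits of 39
`aggregate` takes the values: 0 → 9 → 12

Answer: 12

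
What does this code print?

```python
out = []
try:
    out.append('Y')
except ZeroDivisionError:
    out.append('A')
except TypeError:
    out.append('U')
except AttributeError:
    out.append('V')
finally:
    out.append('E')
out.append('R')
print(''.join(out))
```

Execution trace: 'Y' (try body, no exception) → 'E' (finally) → 'R' (after the try/except). Output: YER

Answer: YER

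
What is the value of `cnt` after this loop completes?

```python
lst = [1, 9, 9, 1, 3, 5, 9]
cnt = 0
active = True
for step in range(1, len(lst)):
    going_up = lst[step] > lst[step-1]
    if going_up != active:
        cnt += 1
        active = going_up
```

Count direction changes in [1, 9, 9, 1, 3, 5, 9]
`cnt` takes the values: 0 → 1 → 2

Answer: 2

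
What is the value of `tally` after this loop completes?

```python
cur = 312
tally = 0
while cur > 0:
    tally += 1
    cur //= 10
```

Count digits by repeated division by 10
`tally` takes the values: 0 → 1 → 2 → 3

Answer: 3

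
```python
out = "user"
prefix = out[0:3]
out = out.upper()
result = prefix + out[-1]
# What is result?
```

Trace:
`out = "user"` → out = 'user'
`prefix = out[0:3]` → prefix = 'use'
`out = out.upper()` → out = 'USER'
`result = prefix + out[-1]` → result = 'useR'
So result = 'useR'

Answer: 'useR'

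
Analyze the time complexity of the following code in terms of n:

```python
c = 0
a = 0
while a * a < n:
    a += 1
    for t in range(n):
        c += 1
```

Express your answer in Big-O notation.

Each loop level contributes: √n × n. Multiplying the contributions gives O(n√n).

Answer: O(n√n)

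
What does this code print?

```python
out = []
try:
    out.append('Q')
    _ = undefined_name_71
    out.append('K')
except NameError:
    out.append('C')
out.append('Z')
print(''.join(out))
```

Execution trace: 'Q' (try body) → 'C' (except NameError) → 'Z' (after the try/except). Output: QCZ

Answer: QCZ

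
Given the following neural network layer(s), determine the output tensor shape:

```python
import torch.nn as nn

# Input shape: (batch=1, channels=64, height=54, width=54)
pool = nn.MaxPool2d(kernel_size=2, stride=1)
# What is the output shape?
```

Input: (1, 64, 54, 54) -> Output: (1, 64, 53, 53)

Answer: (1, 64, 53, 53)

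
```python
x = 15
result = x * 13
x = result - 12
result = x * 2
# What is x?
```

Trace:
`x = 15` → x = 15
`result = x * 13` → result = 195
`x = result - 12` → x = 183
`result = x * 2` → result = 366
So x = 183

Answer: 183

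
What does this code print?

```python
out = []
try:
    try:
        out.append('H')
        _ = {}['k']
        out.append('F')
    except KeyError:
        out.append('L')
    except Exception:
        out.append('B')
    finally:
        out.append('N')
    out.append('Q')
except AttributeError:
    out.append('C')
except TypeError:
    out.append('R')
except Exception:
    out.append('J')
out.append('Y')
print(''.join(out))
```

Execution trace: 'H' (inner try body) → 'L' (inner except KeyError) → 'N' (inner finally) → 'Q' (try body, no exception) → 'Y' (after the try/except). Output: HLNQY

Answer: HLNQY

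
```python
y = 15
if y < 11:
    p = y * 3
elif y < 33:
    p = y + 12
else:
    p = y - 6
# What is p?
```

Trace:
`y = 15` → y = 15
`if y < 11: ...` → y < 11 is False, y < 33 is True → p = 27
So p = 27

Answer: 27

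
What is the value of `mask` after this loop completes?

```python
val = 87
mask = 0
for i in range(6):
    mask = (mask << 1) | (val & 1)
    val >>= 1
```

Reverse lowest 6 bits of 87
`mask` takes the values: 0 → 1 → 3 → 7 → 14 → 29 → 58

Answer: 58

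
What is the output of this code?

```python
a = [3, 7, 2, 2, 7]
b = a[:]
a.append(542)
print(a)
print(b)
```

Key concept: slice [:] creates copy.
Step by step:
`a = [3, 7, 2, 2, 7]` → a = [3, 7, 2, 2, 7]
`b = a[:]` → b = [3, 7, 2, 2, 7]
`a.append(542)` → a = [3, 7, 2, 2, 7, 542]
`print(a)` → prints [3, 7, 2, 2, 7, 542]
`print(b)` → prints [3, 7, 2, 2, 7]

Answer:
[3, 7, 2, 2, 7, 542]
[3, 7, 2, 2, 7]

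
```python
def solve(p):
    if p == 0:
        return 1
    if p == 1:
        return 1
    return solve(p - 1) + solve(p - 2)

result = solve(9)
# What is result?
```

Build up from base cases: solve(0)=1, solve(1)=1, solve(2)=2, solve(3)=3, solve(4)=5, solve(5)=8, solve(6)=13, ..., solve(9)=55

Answer: 55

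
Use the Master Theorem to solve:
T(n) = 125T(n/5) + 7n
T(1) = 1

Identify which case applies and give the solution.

a=125, b=5, f(n)=7n. log_5(125) = 3. Since c=1 < 3, Case 1 applies: T(n) = Θ(n^log_b(a)) = O(n^3).

Answer: O(n^3) - Case 1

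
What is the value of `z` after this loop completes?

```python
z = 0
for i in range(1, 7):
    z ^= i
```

XOR of 1 to 6
`z` takes the values: 0 → 1 → 3 → 0 → 4 → 1 → 7

Answer: 7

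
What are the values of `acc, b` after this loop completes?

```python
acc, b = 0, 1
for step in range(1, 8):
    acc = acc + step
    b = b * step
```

Sum and factorial of 1 to 7
`acc, b` takes the values: (0, 1) → (1, 1) → (3, 1) → (3, 2) → (6, 2) → (6, 6) → (10, 6) → (10, 24) → (15, 24) → (15, 120) → (21, 120) → (21, 720) → (28, 720) → (28, 5040)

Answer: 28, 5040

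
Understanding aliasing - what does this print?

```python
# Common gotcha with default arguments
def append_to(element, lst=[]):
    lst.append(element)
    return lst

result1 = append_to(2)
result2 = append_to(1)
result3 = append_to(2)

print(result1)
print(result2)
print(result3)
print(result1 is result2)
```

Key concept: mutable default argument gotcha.
Step by step:
`result1 = append_to(2)` → result1 = [2]
`result2 = append_to(1)` → result1 = [2, 1] (same object as result2); result2 = [2, 1] (same object as result1)
`result3 = append_to(2)` → result1 = [2, 1, 2] (same object as result2, result3); result2 = [2, 1, 2] (same object as result1, result3); result3 = [2, 1, 2] (same object as result1, result2)
`print(result1)` → prints [2, 1, 2]
`print(result2)` → prints [2, 1, 2]
`print(result3)` → prints [2, 1, 2]
`print(result1 is result2)` → prints True

Answer:
[2, 1, 2]
[2, 1, 2]
[2, 1, 2]
True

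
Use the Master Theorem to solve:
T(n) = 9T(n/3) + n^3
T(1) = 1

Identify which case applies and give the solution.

a=9, b=3, f(n)=n^3. log_3(9) = 2. Since c=3 > 2 and the regularity condition holds (9(n/3)^3 = (9/3^3)n^3 with 9/3^3 < 1), Case 3 applies: T(n) = Θ(f(n)) = O(n^3).

Answer: O(n^3) - Case 3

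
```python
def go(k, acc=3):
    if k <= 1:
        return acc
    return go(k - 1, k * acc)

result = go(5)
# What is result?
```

Accumulator trace (n, acc): (5, 3) -> (4, 15) -> (3, 60) -> (2, 180) -> (1, 360) -> return 360

Answer: 360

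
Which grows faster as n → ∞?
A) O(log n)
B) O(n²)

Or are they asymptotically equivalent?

O(log n) vs O(n²): Higher order terms dominate.

Answer: B) O(n²) grows faster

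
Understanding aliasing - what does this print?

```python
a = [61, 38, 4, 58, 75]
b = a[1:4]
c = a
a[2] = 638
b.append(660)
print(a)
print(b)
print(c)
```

Key concept: slice vs alias.
Step by step:
`a = [61, 38, 4, 58, 75]` → a = [61, 38, 4, 58, 75]
`b = a[1:4]` → b = [38, 4, 58]
`c = a` → c = [61, 38, 4, 58, 75] (same object as a)
`a[2] = 638` → a = [61, 38, 638, 58, 75] (same object as c); c = [61, 38, 638, 58, 75] (same object as a)
`b.append(660)` → b = [38, 4, 58, 660]
`print(a)` → prints [61, 38, 638, 58, 75]
`print(b)` → prints [38, 4, 58, 660]
`print(c)` → prints [61, 38, 638, 58, 75]

Answer:
[61, 38, 638, 58, 75]
[38, 4, 58, 660]
[61, 38, 638, 58, 75]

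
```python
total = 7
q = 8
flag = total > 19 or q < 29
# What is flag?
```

Trace:
`total = 7` → total = 7
`q = 8` → q = 8
`flag = total > 19 or q < 29` → flag = True
So flag = True

Answer: True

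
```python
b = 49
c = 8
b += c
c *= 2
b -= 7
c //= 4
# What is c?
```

Trace:
`b = 49` → b = 49
`c = 8` → c = 8
`b += c` → b = 57
`c *= 2` → c = 16
`b -= 7` → b = 50
`c //= 4` → c = 4
So c = 4

Answer: 4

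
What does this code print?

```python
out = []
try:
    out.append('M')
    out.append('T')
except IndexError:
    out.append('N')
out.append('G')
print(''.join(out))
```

Execution trace: 'M' (try body) → 'T' (try body, no exception) → 'G' (after the try/except). Output: MTG

Answer: MTG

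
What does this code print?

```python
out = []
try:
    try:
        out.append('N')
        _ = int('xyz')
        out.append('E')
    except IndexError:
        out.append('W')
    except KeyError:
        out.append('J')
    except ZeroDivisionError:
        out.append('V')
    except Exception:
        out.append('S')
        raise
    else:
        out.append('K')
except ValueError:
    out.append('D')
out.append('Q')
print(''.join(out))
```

Execution trace: 'N' (inner try body) → 'S' (inner except Exception) → 'D' (outer except ValueError) → 'Q' (after the try/except). Output: NSDQ

Answer: NSDQ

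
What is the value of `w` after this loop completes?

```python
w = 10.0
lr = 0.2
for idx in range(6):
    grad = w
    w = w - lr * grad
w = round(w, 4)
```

Gradient descent: w = 10.0 * (1 - 0.2)^6
`w` takes the values: 10.0 → 8.0 → 6.4 → 5.12 → 4.096 → 3.2768 → 2.62144 → 2.6214

Answer: 2.6214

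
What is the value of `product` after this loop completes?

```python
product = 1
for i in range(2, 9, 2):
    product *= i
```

Product of even numbers 2 to 8
`product` takes the values: 1 → 2 → 8 → 48 → 384

Answer: 384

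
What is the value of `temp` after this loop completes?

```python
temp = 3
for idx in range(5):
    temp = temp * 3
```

Multiply by 3, 5 times: 3 * 3^5 = 729
`temp` takes the values: 3 → 9 → 27 → 81 → 243 → 729

Answer: 729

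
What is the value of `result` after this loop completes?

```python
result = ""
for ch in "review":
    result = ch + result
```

Reverse 'review'
`result` takes the values: "" → "r" → "er" → "ver" → "iver" → "eiver" → "weiver"

Answer: "weiver"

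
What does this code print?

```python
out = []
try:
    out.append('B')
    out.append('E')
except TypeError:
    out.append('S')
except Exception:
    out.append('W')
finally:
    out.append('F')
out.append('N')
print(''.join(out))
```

Execution trace: 'B' (try body) → 'E' (try body, no exception) → 'F' (finally) → 'N' (after the try/except). Output: BEFN

Answer: BEFN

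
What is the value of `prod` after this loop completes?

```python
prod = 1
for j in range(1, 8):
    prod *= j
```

7! = 5040
`prod` takes the values: 1 → 2 → 6 → 24 → 120 → 720 → 5040

Answer: 5040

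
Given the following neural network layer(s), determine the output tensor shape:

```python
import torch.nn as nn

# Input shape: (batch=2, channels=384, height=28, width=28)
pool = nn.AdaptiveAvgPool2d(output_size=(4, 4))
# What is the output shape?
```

Input: (2, 384, 28, 28) -> Output: (2, 384, 4, 4)

Answer: (2, 384, 4, 4)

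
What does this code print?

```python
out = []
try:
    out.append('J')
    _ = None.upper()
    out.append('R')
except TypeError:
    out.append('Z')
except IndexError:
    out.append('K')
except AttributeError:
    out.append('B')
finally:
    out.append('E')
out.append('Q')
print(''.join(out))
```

Execution trace: 'J' (try body) → 'B' (except AttributeError) → 'E' (finally) → 'Q' (after the try/except). Output: JBEQ

Answer: JBEQ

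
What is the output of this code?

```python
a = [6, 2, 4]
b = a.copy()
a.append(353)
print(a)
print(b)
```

Key concept: list.copy() creates independent copy.
Step by step:
`a = [6, 2, 4]` → a = [6, 2, 4]
`b = a.copy()` → b = [6, 2, 4]
`a.append(353)` → a = [6, 2, 4, 353]
`print(a)` → prints [6, 2, 4, 353]
`print(b)` → prints [6, 2, 4]

Answer:
[6, 2, 4, 353]
[6, 2, 4]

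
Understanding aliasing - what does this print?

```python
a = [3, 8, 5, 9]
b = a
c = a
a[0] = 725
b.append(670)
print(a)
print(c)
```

Key concept: multiple aliases.
Step by step:
`a = [3, 8, 5, 9]` → a = [3, 8, 5, 9]
`b = a` → b = [3, 8, 5, 9] (same object as a)
`c = a` → c = [3, 8, 5, 9] (same object as a, b)
`a[0] = 725` → a = [725, 8, 5, 9] (same object as b, c); b = [725, 8, 5, 9] (same object as a, c); c = [725, 8, 5, 9] (same object as a, b)
`b.append(670)` → a = [725, 8, 5, 9, 670] (same object as b, c); b = [725, 8, 5, 9, 670] (same object as a, c); c = [725, 8, 5, 9, 670] (same object as a, b)
`print(a)` → prints [725, 8, 5, 9, 670]
`print(c)` → prints [725, 8, 5, 9, 670]

Answer:
[725, 8, 5, 9, 670]
[725, 8, 5, 9, 670]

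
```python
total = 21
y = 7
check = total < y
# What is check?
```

Trace:
`total = 21` → total = 21
`y = 7` → y = 7
`check = total < y` → check = False
So check = False

Answer: False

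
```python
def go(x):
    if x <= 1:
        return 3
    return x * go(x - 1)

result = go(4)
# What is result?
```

go(4) = 4 * 3 * 2 * 3 = 72

Answer: 72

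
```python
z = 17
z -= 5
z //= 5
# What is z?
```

Trace:
`z = 17` → z = 17
`z -= 5` → z = 12
`z //= 5` → z = 2
So z = 2

Answer: 2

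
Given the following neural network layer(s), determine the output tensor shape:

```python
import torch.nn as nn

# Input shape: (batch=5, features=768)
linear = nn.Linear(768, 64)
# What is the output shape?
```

Input: (5, 768) -> Output: (5, 64)

Answer: (5, 64)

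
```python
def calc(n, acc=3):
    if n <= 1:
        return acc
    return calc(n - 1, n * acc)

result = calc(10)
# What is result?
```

Accumulator trace (n, acc): (10, 3) -> (9, 30) -> (8, 270) -> (7, 2160) -> (6, 15120) -> (5, 90720) -> (4, 453600) -> (3, 1814400) -> (2, 5443200) -> (1, 10886400) -> return 10886400

Answer: 10886400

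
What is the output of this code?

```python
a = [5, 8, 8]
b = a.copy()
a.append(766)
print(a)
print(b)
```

Key concept: list.copy() creates independent copy.
Step by step:
`a = [5, 8, 8]` → a = [5, 8, 8]
`b = a.copy()` → b = [5, 8, 8]
`a.append(766)` → a = [5, 8, 8, 766]
`print(a)` → prints [5, 8, 8, 766]
`print(b)` → prints [5, 8, 8]

Answer:
[5, 8, 8, 766]
[5, 8, 8]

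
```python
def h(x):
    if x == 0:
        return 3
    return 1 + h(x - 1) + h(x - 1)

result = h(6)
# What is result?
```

h(x) = 1 + 2·h(x-1), h(0)=3. Closed form: (3+1)·2^6 - 1 = 255.

Answer: 255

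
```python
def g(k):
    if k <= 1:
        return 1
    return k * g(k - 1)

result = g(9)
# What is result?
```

g(9) = 9 * 8 * 7 * 6 * 5 * 4 * 3 * 2 * 1 = 362880

Answer: 362880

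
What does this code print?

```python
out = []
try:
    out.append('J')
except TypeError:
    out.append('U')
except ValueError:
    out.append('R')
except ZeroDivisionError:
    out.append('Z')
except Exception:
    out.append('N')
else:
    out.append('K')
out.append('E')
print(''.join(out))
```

Execution trace: 'J' (try body, no exception) → 'K' (else) → 'E' (after the try/except). Output: JKE

Answer: JKE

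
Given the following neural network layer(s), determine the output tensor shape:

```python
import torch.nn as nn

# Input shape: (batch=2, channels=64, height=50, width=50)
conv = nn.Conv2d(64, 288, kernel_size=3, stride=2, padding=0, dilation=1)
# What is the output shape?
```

Input: (2, 64, 50, 50) -> Output: (2, 288, 24, 24)

Answer: (2, 288, 24, 24)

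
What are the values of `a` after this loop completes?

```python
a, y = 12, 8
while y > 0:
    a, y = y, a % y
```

GCD of 12 and 8
`a` takes the values: 12 → 8 → 4

Answer: 4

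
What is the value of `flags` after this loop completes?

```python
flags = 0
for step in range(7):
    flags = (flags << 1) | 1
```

Build 7 consecutive 1-bits: 0b1111111
`flags` takes the values: 0 → 1 → 3 → 7 → 15 → 31 → 63 → 127

Answer: 127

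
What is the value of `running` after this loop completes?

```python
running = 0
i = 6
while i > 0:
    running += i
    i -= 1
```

Sum 6 down to 1
`running` takes the values: 0 → 6 → 11 → 15 → 18 → 20 → 21

Answer: 21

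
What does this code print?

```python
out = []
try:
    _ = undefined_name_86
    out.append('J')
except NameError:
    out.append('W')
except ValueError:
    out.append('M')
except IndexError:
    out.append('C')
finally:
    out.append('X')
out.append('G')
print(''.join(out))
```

Execution trace: 'W' (except NameError) → 'X' (finally) → 'G' (after the try/except). Output: WXG

Answer: WXG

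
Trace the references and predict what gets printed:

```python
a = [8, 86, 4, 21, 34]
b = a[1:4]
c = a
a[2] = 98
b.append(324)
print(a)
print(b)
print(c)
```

Key concept: slice vs alias.
Step by step:
`a = [8, 86, 4, 21, 34]` → a = [8, 86, 4, 21, 34]
`b = a[1:4]` → b = [86, 4, 21]
`c = a` → c = [8, 86, 4, 21, 34] (same object as a)
`a[2] = 98` → a = [8, 86, 98, 21, 34] (same object as c); c = [8, 86, 98, 21, 34] (same object as a)
`b.append(324)` → b = [86, 4, 21, 324]
`print(a)` → prints [8, 86, 98, 21, 34]
`print(b)` → prints [86, 4, 21, 324]
`print(c)` → prints [8, 86, 98, 21, 34]

Answer:
[8, 86, 98, 21, 34]
[86, 4, 21, 324]
[8, 86, 98, 21, 34]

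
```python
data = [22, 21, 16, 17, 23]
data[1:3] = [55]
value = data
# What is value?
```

Trace:
`data = [22, 21, 16, 17, 23]` → data = [22, 21, 16, 17, 23]
`data[1:3] = [55]` → data = [22, 55, 17, 23]
`value = data` → value = [22, 55, 17, 23]
So value = [22, 55, 17, 23]

Answer: [22, 55, 17, 23]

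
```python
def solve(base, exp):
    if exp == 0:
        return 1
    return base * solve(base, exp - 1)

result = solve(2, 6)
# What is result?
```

solve(2, 6) = 2 * 2 * 2 * 2 * 2 * 2 = 64

Answer: 64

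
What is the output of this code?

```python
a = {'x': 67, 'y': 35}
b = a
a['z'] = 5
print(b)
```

Key concept: dict aliasing.
Step by step:
`a = {'x': 67, 'y': 35}` → a = {'x': 67, 'y': 35}
`b = a` → b = {'x': 67, 'y': 35} (same object as a)
`a['z'] = 5` → a = {'x': 67, 'y': 35, 'z': 5} (same object as b); b = {'x': 67, 'y': 35, 'z': 5} (same object as a)
`print(b)` → prints {'x': 67, 'y': 35, 'z': 5}

Answer: {'x': 67, 'y': 35, 'z': 5}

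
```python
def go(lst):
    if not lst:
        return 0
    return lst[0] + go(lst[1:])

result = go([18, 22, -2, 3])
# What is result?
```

18 + 22 + (-2) + 3 + 0 = 41

Answer: 41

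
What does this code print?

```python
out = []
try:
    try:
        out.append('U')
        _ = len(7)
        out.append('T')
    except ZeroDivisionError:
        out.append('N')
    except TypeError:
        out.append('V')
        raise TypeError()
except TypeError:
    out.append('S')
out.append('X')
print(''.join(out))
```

Execution trace: 'U' (inner try body) → 'V' (inner except TypeError) → 'S' (outer except TypeError) → 'X' (after the try/except). Output: UVSX

Answer: UVSX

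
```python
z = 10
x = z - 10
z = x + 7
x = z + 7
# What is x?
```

Trace:
`z = 10` → z = 10
`x = z - 10` → x = 0
`z = x + 7` → z = 7
`x = z + 7` → x = 14
So x = 14

Answer: 14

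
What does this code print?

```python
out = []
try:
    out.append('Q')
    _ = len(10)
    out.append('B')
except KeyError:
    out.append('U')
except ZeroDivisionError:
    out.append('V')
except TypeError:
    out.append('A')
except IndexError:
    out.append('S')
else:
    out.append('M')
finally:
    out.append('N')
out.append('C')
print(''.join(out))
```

Execution trace: 'Q' (try body) → 'A' (except TypeError) → 'N' (finally) → 'C' (after the try/except). Output: QANC

Answer: QANC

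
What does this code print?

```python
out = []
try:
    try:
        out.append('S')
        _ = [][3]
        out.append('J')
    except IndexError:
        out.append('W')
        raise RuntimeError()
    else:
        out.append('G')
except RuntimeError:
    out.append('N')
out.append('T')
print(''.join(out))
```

Execution trace: 'S' (inner try body) → 'W' (inner except IndexError) → 'N' (outer except RuntimeError) → 'T' (after the try/except). Output: SWNT

Answer: SWNT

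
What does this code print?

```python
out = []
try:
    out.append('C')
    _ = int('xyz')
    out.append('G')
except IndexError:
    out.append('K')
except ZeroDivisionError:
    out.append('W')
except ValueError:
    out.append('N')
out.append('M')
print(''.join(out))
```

Execution trace: 'C' (try body) → 'N' (except ValueError) → 'M' (after the try/except). Output: CNM

Answer: CNM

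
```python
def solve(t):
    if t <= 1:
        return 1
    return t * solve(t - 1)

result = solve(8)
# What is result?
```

solve(8) = 8 * 7 * 6 * 5 * 4 * 3 * 2 * 1 = 40320

Answer: 40320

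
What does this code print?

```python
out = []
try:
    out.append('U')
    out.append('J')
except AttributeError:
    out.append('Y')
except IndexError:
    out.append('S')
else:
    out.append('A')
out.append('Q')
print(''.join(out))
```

Execution trace: 'U' (try body) → 'J' (try body, no exception) → 'A' (else) → 'Q' (after the try/except). Output: UJAQ

Answer: UJAQ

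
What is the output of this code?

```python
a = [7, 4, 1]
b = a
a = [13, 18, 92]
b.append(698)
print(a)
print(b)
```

Key concept: rebinding vs mutation: a is rebound to a new list, b still points at the original.
Step by step:
`a = [7, 4, 1]` → a = [7, 4, 1]
`b = a` → b = [7, 4, 1] (same object as a)
`a = [13, 18, 92]` → a = [13, 18, 92]
`b.append(698)` → b = [7, 4, 1, 698]
`print(a)` → prints [13, 18, 92]
`print(b)` → prints [7, 4, 1, 698]

Answer:
[13, 18, 92]
[7, 4, 1, 698]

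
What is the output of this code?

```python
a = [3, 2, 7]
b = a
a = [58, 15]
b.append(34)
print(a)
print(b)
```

Key concept: rebinding vs mutation: a is rebound to a new list, b still points at the original.
Step by step:
`a = [3, 2, 7]` → a = [3, 2, 7]
`b = a` → b = [3, 2, 7] (same object as a)
`a = [58, 15]` → a = [58, 15]
`b.append(34)` → b = [3, 2, 7, 34]
`print(a)` → prints [58, 15]
`print(b)` → prints [3, 2, 7, 34]

Answer:
[58, 15]
[3, 2, 7, 34]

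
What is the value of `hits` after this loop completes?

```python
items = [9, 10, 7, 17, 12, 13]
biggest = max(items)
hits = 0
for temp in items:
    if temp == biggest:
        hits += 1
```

Count of max value 17 in [9, 10, 7, 17, 12, 13]
`hits` takes the values: 0 → 1

Answer: 1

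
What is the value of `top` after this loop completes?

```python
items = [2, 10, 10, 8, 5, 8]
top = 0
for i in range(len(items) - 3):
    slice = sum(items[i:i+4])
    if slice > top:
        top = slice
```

Max sum of 4-element window in [2, 10, 10, 8, 5, 8]
`top` takes the values: 0 → 30 → 33

Answer: 33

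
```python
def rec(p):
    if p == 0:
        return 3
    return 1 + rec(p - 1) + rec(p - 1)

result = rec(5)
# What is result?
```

rec(p) = 1 + 2·rec(p-1), rec(0)=3. Closed form: (3+1)·2^5 - 1 = 127.

Answer: 127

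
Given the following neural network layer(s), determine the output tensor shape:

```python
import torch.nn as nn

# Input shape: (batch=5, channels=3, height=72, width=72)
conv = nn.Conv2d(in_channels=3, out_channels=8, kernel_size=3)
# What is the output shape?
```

Input: (5, 3, 72, 72) -> Output: (5, 8, 70, 70)

Answer: (5, 8, 70, 70)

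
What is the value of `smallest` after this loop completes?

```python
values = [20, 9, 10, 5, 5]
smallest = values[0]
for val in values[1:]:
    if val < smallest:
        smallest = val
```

Minimum of [20, 9, 10, 5, 5]
`smallest` takes the values: 20 → 9 → 5

Answer: 5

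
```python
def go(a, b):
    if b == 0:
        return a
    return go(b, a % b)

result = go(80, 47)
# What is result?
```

go(80, 47) -> go(47, 33) -> go(33, 14) -> go(14, 5) -> go(5, 4) -> go(4, 1) -> go(1, 0) -> 1

Answer: 1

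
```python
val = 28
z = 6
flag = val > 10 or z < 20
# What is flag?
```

Trace:
`val = 28` → val = 28
`z = 6` → z = 6
`flag = val > 10 or z < 20` → flag = True
So flag = True

Answer: True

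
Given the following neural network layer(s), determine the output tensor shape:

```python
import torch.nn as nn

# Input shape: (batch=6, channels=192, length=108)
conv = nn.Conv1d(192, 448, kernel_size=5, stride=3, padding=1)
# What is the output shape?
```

Input: (6, 192, 108) -> Output: (6, 448, 36)

Answer: (6, 448, 36)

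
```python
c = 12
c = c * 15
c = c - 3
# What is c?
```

Trace:
`c = 12` → c = 12
`c = c * 15` → c = 180
`c = c - 3` → c = 177
So c = 177

Answer: 177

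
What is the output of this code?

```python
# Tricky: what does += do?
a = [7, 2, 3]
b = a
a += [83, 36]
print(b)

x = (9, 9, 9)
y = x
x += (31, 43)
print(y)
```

Key concept: += behavior differs for mutable vs immutable.
Step by step:
`a = [7, 2, 3]` → a = [7, 2, 3]
`b = a` → b = [7, 2, 3] (same object as a)
`a += [83, 36]` → a = [7, 2, 3, 83, 36] (same object as b); b = [7, 2, 3, 83, 36] (same object as a)
`print(b)` → prints [7, 2, 3, 83, 36]
`x = (9, 9, 9)` → x = (9, 9, 9)
`y = x` → y = (9, 9, 9)
`x += (31, 43)` → x = (9, 9, 9, 31, 43)
`print(y)` → prints (9, 9, 9)

Answer:
[7, 2, 3, 83, 36]
(9, 9, 9)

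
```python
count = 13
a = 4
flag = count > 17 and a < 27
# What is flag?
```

Trace:
`count = 13` → count = 13
`a = 4` → a = 4
`flag = count > 17 and a < 27` → flag = False
So flag = False

Answer: False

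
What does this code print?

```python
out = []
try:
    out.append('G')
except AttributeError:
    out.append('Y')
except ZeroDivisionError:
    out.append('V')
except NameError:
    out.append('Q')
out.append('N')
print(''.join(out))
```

Execution trace: 'G' (try body, no exception) → 'N' (after the try/except). Output: GN

Answer: GN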